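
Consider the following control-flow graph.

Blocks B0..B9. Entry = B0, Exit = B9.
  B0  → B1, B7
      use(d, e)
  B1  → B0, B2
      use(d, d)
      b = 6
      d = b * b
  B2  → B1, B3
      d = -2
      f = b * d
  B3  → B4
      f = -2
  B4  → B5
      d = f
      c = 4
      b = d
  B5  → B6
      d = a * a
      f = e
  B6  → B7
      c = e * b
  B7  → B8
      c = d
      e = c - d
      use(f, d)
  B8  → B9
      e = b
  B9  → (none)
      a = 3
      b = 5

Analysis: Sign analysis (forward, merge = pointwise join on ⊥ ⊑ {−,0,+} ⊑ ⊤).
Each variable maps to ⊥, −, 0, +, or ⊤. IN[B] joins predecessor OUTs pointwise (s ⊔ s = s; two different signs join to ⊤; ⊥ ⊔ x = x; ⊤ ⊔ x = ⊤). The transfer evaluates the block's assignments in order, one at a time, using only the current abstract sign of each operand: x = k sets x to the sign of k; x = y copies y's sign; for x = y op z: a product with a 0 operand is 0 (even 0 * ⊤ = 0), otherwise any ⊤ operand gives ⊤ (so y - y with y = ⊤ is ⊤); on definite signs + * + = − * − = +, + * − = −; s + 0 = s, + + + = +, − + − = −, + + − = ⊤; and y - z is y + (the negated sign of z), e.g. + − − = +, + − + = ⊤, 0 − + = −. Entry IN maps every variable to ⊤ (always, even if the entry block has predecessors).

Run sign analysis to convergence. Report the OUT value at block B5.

Answer: {a: ⊤, b: -, c: +, d: ⊤, e: ⊤, f: ⊤}

Trace:
Per-block solution:
  B0:  IN=(all ⊤)  OUT=(all ⊤)
  B1:  IN=(all ⊤)  OUT={b:+, d:+; rest ⊤}
  B2:  IN={b:+, d:+; rest ⊤}  OUT={b:+, d:-, f:-; rest ⊤}
  B3:  IN={b:+, d:-, f:-; rest ⊤}  OUT={b:+, d:-, f:-; rest ⊤}
  B4:  IN={b:+, d:-, f:-; rest ⊤}  OUT={b:-, c:+, d:-, f:-; rest ⊤}
  B5:  IN={b:-, c:+, d:-, f:-; rest ⊤}  OUT={b:-, c:+; rest ⊤}
  B6:  IN={b:-, c:+; rest ⊤}  OUT={b:-; rest ⊤}
  B7:  IN=(all ⊤)  OUT=(all ⊤)
  B8:  IN=(all ⊤)  OUT=(all ⊤)
  B9:  IN=(all ⊤)  OUT={a:+, b:+; rest ⊤}

Merge at B5: IN[B5] = OUT[B4] = {a: ⊤, b: -, c: +, d: -, e: ⊤, f: -}
Applying B5's transfer function to that IN value gives OUT[B5] (row B5 above).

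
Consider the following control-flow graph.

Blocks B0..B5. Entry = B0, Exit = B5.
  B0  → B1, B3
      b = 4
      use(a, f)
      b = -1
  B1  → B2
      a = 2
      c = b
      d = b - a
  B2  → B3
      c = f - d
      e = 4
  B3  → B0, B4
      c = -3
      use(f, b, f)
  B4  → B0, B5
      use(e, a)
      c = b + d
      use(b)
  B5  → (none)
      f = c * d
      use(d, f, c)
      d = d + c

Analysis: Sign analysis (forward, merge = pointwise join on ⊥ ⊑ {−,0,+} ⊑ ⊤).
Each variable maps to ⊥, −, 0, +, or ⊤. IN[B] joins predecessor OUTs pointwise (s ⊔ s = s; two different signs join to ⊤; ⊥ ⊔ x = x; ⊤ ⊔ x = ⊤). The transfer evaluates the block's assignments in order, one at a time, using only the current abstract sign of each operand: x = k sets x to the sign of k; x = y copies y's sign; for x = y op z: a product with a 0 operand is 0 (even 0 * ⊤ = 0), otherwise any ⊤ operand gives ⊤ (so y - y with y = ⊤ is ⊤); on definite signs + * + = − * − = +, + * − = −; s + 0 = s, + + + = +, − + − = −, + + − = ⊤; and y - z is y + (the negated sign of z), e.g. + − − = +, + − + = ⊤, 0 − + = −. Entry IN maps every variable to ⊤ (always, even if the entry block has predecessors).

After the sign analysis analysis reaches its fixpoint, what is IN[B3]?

Answer: {a: ⊤, b: -, c: ⊤, d: ⊤, e: ⊤, f: ⊤}

Trace:
Converged values:
  B0:  IN=(all ⊤)  OUT={b:-; rest ⊤}
  B1:  IN={b:-; rest ⊤}  OUT={a:+, b:-, c:-, d:-; rest ⊤}
  B2:  IN={a:+, b:-, c:-, d:-; rest ⊤}  OUT={a:+, b:-, d:-, e:+; rest ⊤}
  B3:  IN={b:-; rest ⊤}  OUT={b:-, c:-; rest ⊤}
  B4:  IN={b:-, c:-; rest ⊤}  OUT={b:-; rest ⊤}
  B5:  IN={b:-; rest ⊤}  OUT={b:-; rest ⊤}

Merge at B3: IN[B3] = OUT[B0] ⊔ OUT[B2] = {a: ⊤, b: -, c: ⊤, d: ⊤, e: ⊤, f: ⊤}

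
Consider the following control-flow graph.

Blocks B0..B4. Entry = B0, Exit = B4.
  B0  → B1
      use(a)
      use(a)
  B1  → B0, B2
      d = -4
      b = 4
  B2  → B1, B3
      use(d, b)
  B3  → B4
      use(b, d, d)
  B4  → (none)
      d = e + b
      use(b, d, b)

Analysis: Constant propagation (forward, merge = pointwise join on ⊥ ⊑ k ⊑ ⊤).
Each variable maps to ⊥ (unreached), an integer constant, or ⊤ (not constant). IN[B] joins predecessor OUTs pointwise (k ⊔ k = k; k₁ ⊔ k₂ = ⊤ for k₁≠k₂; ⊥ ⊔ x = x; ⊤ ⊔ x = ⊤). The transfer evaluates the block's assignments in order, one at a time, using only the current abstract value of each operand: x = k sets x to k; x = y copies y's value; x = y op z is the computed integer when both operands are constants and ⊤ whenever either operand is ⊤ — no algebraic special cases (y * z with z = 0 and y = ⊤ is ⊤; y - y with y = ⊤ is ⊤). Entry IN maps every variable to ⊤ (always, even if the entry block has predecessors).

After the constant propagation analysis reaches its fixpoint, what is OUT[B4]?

Answer: {a: ⊤, b: 4, c: ⊤, d: ⊤, e: ⊤, f: ⊤}

Working:
Converged values:
  B0:   IN=(all ⊤)   OUT=(all ⊤)
  B1:   IN=(all ⊤)   OUT={b:4, d:-4; rest ⊤}
  B2:   IN={b:4, d:-4; rest ⊤}   OUT={b:4, d:-4; rest ⊤}
  B3:   IN={b:4, d:-4; rest ⊤}   OUT={b:4, d:-4; rest ⊤}
  B4:   IN={b:4, d:-4; rest ⊤}   OUT={b:4; rest ⊤}

Merge at B4: IN[B4] = OUT[B3] = {a: ⊤, b: 4, c: ⊤, d: -4, e: ⊤, f: ⊤}
Applying B4's transfer function to that IN value gives OUT[B4] (row B4 above).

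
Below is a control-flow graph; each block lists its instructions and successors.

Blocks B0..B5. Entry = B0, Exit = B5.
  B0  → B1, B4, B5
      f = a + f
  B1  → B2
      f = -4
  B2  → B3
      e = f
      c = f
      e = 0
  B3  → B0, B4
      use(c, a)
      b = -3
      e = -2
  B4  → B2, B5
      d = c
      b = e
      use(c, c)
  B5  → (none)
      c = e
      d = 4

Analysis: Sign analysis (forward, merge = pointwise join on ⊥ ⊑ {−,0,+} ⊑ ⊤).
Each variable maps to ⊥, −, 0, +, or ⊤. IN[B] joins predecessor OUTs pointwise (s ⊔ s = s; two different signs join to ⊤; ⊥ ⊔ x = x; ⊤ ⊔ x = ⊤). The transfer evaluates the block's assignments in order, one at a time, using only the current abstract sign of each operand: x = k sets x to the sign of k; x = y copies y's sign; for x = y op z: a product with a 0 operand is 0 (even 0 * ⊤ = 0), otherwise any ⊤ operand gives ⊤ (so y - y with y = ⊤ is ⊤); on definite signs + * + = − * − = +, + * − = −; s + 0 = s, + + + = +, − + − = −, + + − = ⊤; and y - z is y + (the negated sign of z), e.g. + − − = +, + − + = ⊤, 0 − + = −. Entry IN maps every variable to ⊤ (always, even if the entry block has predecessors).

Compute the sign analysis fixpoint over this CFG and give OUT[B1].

Fixpoint table:
  B0:   IN=(all ⊤)   OUT=(all ⊤)
  B1:   IN=(all ⊤)   OUT={f:-; rest ⊤}
  B2:   IN=(all ⊤)   OUT={e:0; rest ⊤}
  B3:   IN={e:0; rest ⊤}   OUT={b:-, e:-; rest ⊤}
  B4:   IN=(all ⊤)   OUT=(all ⊤)
  B5:   IN=(all ⊤)   OUT={d:+; rest ⊤}

Merge at B1: IN[B1] = OUT[B0] = {a: ⊤, b: ⊤, c: ⊤, d: ⊤, e: ⊤, f: ⊤}
Applying B1's transfer function to that IN value gives OUT[B1] (row B1 above).

Answer: {a: ⊤, b: ⊤, c: ⊤, d: ⊤, e: ⊤, f: -}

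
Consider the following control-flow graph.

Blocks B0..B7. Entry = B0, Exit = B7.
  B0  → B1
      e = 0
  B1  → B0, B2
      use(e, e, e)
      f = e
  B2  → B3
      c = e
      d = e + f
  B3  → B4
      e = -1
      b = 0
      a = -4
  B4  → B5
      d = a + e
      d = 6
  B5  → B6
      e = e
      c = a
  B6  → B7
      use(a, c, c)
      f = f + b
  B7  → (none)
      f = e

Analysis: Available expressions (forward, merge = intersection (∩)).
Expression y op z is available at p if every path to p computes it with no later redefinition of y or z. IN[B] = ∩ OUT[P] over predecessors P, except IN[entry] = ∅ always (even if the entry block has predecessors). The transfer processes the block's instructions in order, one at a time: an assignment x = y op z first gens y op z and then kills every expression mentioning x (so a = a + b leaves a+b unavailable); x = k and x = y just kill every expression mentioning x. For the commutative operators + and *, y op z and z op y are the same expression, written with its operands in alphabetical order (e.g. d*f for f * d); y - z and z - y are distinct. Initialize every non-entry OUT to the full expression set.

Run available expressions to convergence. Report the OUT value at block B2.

Answer: {e+f}

Derivation:
Fixpoint table:
  B0: | IN={} | OUT={}
  B1: | IN={} | OUT={}
  B2: | IN={} | OUT={e+f}
  B3: | IN={e+f} | OUT={}
  B4: | IN={} | OUT={a+e}
  B5: | IN={a+e} | OUT={}
  B6: | IN={} | OUT={}
  B7: | IN={} | OUT={}

Merge at B2: IN[B2] = OUT[B1] = {}
Applying B2's transfer function to that IN value gives OUT[B2] (row B2 above).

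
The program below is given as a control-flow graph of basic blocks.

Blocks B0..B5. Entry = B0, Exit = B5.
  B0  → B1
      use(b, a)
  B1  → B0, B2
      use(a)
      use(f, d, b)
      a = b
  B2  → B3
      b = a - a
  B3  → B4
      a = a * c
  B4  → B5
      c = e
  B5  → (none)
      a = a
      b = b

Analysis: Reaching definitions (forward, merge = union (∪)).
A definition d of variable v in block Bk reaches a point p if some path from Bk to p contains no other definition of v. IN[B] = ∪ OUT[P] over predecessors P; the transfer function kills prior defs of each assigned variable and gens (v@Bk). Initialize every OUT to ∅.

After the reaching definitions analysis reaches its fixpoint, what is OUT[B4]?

Answer: {a@B3, b@B2, c@B4}

Working:
Converged values:
  B0: | IN={a@B1} | OUT={a@B1}
  B1: | IN={a@B1} | OUT={a@B1}
  B2: | IN={a@B1} | OUT={a@B1, b@B2}
  B3: | IN={a@B1, b@B2} | OUT={a@B3, b@B2}
  B4: | IN={a@B3, b@B2} | OUT={a@B3, b@B2, c@B4}
  B5: | IN={a@B3, b@B2, c@B4} | OUT={a@B5, b@B5, c@B4}

Merge at B4: IN[B4] = OUT[B3] = {a@B3, b@B2}
Applying B4's transfer function to that IN value gives OUT[B4] (row B4 above).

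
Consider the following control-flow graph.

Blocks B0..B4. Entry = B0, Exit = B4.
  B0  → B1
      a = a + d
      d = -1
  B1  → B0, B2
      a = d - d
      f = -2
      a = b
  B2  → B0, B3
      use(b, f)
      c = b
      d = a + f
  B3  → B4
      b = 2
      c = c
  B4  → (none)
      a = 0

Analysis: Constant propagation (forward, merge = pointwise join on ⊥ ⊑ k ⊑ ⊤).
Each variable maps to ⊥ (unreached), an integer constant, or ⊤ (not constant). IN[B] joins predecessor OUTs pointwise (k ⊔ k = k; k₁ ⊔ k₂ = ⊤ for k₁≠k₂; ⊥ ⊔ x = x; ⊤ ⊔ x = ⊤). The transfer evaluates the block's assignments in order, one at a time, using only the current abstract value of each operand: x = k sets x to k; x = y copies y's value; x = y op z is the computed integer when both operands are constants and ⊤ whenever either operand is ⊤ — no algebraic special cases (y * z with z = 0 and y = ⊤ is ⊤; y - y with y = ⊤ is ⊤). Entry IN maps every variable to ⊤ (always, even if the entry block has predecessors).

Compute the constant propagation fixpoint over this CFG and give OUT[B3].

Answer: {a: ⊤, b: 2, c: ⊤, d: ⊤, e: ⊤, f: -2}

Working:
Fixpoint table:
  B0: | IN=(all ⊤) | OUT={d:-1; rest ⊤}
  B1: | IN={d:-1; rest ⊤} | OUT={d:-1, f:-2; rest ⊤}
  B2: | IN={d:-1, f:-2; rest ⊤} | OUT={f:-2; rest ⊤}
  B3: | IN={f:-2; rest ⊤} | OUT={b:2, f:-2; rest ⊤}
  B4: | IN={b:2, f:-2; rest ⊤} | OUT={a:0, b:2, f:-2; rest ⊤}

Merge at B3: IN[B3] = OUT[B2] = {a: ⊤, b: ⊤, c: ⊤, d: ⊤, e: ⊤, f: -2}
Applying B3's transfer function to that IN value gives OUT[B3] (row B3 above).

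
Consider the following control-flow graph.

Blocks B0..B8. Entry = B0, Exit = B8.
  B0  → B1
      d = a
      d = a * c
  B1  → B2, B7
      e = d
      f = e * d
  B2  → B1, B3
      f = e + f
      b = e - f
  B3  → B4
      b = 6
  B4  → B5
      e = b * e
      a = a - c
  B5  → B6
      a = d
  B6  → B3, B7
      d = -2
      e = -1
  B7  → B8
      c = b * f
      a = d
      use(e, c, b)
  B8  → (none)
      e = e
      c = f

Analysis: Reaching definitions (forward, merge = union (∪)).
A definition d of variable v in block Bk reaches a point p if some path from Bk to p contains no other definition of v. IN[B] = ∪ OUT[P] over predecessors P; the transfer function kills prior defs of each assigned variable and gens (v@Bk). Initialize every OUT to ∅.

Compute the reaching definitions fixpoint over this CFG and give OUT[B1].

Fixpoint table:
  B0:  IN={}  OUT={d@B0}
  B1:  IN={b@B2, d@B0, e@B1, f@B2}  OUT={b@B2, d@B0, e@B1, f@B1}
  B2:  IN={b@B2, d@B0, e@B1, f@B1}  OUT={b@B2, d@B0, e@B1, f@B2}
  B3:  IN={a@B5, b@B2, b@B3, d@B0, d@B6, e@B1, e@B6, f@B2}  OUT={a@B5, b@B3, d@B0, d@B6, e@B1, e@B6, f@B2}
  B4:  IN={a@B5, b@B3, d@B0, d@B6, e@B1, e@B6, f@B2}  OUT={a@B4, b@B3, d@B0, d@B6, e@B4, f@B2}
  B5:  IN={a@B4, b@B3, d@B0, d@B6, e@B4, f@B2}  OUT={a@B5, b@B3, d@B0, d@B6, e@B4, f@B2}
  B6:  IN={a@B5, b@B3, d@B0, d@B6, e@B4, f@B2}  OUT={a@B5, b@B3, d@B6, e@B6, f@B2}
  B7:  IN={a@B5, b@B2, b@B3, d@B0, d@B6, e@B1, e@B6, f@B1, f@B2}  OUT={a@B7, b@B2, b@B3, c@B7, d@B0, d@B6, e@B1, e@B6, f@B1, f@B2}
  B8:  IN={a@B7, b@B2, b@B3, c@B7, d@B0, d@B6, e@B1, e@B6, f@B1, f@B2}  OUT={a@B7, b@B2, b@B3, c@B8, d@B0, d@B6, e@B8, f@B1, f@B2}

Merge at B1: IN[B1] = OUT[B0] ⊔ OUT[B2] = {b@B2, d@B0, e@B1, f@B2}
Applying B1's transfer function to that IN value gives OUT[B1] (row B1 above).

Answer: {b@B2, d@B0, e@B1, f@B1}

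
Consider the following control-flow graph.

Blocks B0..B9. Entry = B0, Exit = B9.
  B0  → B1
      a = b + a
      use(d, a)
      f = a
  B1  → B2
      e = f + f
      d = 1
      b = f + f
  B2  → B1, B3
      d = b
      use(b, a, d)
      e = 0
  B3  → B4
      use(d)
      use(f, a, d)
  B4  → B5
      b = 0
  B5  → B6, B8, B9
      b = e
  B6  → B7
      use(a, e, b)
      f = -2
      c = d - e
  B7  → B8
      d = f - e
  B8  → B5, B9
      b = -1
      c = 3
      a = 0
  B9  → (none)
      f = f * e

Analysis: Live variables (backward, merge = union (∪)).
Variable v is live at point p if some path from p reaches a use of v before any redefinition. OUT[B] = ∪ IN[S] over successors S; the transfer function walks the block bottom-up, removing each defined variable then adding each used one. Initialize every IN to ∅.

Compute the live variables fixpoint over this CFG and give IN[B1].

Answer: {a, f}

Derivation:
Fixpoint table:
  B0:   IN={a, b, d}   OUT={a, f}
  B1:   IN={a, f}   OUT={a, b, f}
  B2:   IN={a, b, f}   OUT={a, d, e, f}
  B3:   IN={a, d, e, f}   OUT={a, d, e, f}
  B4:   IN={a, d, e, f}   OUT={a, d, e, f}
  B5:   IN={a, d, e, f}   OUT={a, b, d, e, f}
  B6:   IN={a, b, d, e}   OUT={e, f}
  B7:   IN={e, f}   OUT={d, e, f}
  B8:   IN={d, e, f}   OUT={a, d, e, f}
  B9:   IN={e, f}   OUT={}

Merge at B1: OUT[B1] = IN[B2] = {a, b, f}
Applying B1's transfer function to that OUT value gives IN[B1] (row B1 above).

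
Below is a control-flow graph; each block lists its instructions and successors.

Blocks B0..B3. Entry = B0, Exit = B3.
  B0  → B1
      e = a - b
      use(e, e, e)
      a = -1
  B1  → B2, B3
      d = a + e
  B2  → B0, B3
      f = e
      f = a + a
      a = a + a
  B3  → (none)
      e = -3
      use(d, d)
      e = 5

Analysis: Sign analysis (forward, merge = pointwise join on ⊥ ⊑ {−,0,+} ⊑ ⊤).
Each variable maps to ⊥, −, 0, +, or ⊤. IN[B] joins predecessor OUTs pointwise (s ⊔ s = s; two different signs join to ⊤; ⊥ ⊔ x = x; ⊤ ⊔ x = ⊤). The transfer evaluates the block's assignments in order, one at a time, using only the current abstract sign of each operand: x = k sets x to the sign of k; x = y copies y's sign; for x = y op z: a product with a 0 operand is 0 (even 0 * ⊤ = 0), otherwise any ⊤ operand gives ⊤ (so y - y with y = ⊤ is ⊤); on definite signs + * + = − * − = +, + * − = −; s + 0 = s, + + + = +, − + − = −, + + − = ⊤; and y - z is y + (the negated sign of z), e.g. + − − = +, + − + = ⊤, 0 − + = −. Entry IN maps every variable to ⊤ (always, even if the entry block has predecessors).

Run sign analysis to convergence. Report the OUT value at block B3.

Answer: {a: -, b: ⊤, c: ⊤, d: ⊤, e: +, f: ⊤}

Derivation:
Per-block solution:
  B0: | IN=(all ⊤) | OUT={a:-; rest ⊤}
  B1: | IN={a:-; rest ⊤} | OUT={a:-; rest ⊤}
  B2: | IN={a:-; rest ⊤} | OUT={a:-, f:-; rest ⊤}
  B3: | IN={a:-; rest ⊤} | OUT={a:-, e:+; rest ⊤}

Merge at B3: IN[B3] = OUT[B1] ⊔ OUT[B2] = {a: -, b: ⊤, c: ⊤, d: ⊤, e: ⊤, f: ⊤}
Applying B3's transfer function to that IN value gives OUT[B3] (row B3 above).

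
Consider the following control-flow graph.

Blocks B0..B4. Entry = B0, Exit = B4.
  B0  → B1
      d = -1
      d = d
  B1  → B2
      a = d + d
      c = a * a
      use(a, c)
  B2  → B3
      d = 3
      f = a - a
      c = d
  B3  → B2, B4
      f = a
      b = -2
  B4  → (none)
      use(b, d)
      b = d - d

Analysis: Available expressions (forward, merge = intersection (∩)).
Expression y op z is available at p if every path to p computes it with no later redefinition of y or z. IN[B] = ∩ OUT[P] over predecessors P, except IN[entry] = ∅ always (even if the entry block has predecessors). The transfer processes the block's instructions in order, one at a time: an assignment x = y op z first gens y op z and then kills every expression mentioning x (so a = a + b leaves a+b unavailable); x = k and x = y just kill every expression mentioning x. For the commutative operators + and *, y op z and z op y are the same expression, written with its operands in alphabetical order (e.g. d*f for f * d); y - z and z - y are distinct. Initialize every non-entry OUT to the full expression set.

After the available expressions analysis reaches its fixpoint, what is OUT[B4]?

Per-block solution:
  B0:   IN={}   OUT={}
  B1:   IN={}   OUT={a*a, d+d}
  B2:   IN={a*a}   OUT={a*a, a-a}
  B3:   IN={a*a, a-a}   OUT={a*a, a-a}
  B4:   IN={a*a, a-a}   OUT={a*a, a-a, d-d}

Merge at B4: IN[B4] = OUT[B3] = {a*a, a-a}
Applying B4's transfer function to that IN value gives OUT[B4] (row B4 above).

Answer: {a*a, a-a, d-d}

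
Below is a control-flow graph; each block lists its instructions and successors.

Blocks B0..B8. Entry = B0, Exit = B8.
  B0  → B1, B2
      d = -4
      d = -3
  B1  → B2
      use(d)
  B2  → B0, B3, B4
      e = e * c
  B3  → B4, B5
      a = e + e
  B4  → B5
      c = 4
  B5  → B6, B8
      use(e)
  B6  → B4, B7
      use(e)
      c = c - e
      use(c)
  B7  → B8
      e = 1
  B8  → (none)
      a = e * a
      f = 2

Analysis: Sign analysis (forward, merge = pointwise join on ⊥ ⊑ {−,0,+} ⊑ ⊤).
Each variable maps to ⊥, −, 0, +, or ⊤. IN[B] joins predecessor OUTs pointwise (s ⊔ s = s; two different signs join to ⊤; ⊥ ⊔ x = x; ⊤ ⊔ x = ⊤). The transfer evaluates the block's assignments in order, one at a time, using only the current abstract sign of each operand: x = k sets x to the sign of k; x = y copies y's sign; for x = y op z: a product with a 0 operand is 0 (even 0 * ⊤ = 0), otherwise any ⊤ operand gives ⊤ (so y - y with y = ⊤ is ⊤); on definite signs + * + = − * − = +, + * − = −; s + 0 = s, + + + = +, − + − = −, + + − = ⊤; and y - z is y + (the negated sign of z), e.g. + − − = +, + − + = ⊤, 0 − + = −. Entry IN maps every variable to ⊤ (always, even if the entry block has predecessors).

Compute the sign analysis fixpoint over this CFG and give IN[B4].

Per-block solution:
  B0: | IN=(all ⊤) | OUT={d:-; rest ⊤}
  B1: | IN={d:-; rest ⊤} | OUT={d:-; rest ⊤}
  B2: | IN={d:-; rest ⊤} | OUT={d:-; rest ⊤}
  B3: | IN={d:-; rest ⊤} | OUT={d:-; rest ⊤}
  B4: | IN={d:-; rest ⊤} | OUT={c:+, d:-; rest ⊤}
  B5: | IN={d:-; rest ⊤} | OUT={d:-; rest ⊤}
  B6: | IN={d:-; rest ⊤} | OUT={d:-; rest ⊤}
  B7: | IN={d:-; rest ⊤} | OUT={d:-, e:+; rest ⊤}
  B8: | IN={d:-; rest ⊤} | OUT={d:-, f:+; rest ⊤}

Merge at B4: IN[B4] = OUT[B2] ⊔ OUT[B3] ⊔ OUT[B6] = {a: ⊤, b: ⊤, c: ⊤, d: -, e: ⊤, f: ⊤}

Answer: {a: ⊤, b: ⊤, c: ⊤, d: -, e: ⊤, f: ⊤}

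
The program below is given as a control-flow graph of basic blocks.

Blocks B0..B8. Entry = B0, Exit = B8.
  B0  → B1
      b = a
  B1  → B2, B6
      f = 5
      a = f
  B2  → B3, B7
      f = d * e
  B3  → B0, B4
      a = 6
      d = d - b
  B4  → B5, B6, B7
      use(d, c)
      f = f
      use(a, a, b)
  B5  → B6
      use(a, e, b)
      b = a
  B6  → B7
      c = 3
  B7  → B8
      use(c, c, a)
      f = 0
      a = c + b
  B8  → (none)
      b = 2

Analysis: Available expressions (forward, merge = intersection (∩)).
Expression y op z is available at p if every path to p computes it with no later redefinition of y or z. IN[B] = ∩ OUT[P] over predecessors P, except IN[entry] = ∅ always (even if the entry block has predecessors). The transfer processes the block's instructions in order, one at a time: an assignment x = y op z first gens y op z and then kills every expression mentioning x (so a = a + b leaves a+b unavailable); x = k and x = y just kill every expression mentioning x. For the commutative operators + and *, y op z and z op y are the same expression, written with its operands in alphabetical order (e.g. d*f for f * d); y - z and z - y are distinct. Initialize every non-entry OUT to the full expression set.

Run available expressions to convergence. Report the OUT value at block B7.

Converged values:
  B0:   IN={}   OUT={}
  B1:   IN={}   OUT={}
  B2:   IN={}   OUT={d*e}
  B3:   IN={d*e}   OUT={}
  B4:   IN={}   OUT={}
  B5:   IN={}   OUT={}
  B6:   IN={}   OUT={}
  B7:   IN={}   OUT={b+c}
  B8:   IN={b+c}   OUT={}

Merge at B7: IN[B7] = OUT[B2] ∩ OUT[B4] ∩ OUT[B6] = {}
Applying B7's transfer function to that IN value gives OUT[B7] (row B7 above).

Answer: {b+c}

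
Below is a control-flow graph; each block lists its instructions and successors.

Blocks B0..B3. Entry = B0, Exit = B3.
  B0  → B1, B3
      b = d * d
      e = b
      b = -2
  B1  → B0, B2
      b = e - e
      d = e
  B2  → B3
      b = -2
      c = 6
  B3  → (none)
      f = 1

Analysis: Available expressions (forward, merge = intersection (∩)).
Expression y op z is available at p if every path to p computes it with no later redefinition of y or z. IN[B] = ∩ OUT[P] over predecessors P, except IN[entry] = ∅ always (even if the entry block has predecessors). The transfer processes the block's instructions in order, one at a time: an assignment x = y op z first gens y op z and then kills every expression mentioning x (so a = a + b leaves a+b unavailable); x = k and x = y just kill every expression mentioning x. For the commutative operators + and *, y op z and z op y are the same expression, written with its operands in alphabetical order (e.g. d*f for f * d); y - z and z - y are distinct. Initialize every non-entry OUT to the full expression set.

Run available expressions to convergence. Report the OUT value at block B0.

Per-block solution:
  B0: | IN={} | OUT={d*d}
  B1: | IN={d*d} | OUT={e-e}
  B2: | IN={e-e} | OUT={e-e}
  B3: | IN={} | OUT={}

Merge at B0 (entry node, so the boundary value {} is joined with the incoming edge(s)): IN[B0] = {} ∩ OUT[B1] = {}
Applying B0's transfer function to that IN value gives OUT[B0] (row B0 above).

Answer: {d*d}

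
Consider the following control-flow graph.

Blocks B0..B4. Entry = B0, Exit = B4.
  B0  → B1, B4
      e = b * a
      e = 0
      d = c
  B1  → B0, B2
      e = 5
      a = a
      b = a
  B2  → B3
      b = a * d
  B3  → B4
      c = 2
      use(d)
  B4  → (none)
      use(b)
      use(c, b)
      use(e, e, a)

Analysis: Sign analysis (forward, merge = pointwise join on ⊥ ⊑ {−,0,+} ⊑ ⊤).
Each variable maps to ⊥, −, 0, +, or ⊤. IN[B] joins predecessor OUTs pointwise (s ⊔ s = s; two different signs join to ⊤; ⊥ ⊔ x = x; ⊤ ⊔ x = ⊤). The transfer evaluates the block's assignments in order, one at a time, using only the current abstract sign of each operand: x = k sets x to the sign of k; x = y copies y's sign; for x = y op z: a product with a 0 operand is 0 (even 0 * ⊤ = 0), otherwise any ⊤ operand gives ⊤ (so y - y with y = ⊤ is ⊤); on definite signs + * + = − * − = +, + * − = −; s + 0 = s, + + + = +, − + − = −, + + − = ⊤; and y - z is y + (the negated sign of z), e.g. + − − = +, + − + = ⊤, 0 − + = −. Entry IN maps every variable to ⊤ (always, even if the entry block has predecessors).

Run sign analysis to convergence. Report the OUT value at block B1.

Answer: {a: ⊤, b: ⊤, c: ⊤, d: ⊤, e: +, f: ⊤}

Working:
Per-block solution:
  B0:  IN=(all ⊤)  OUT={e:0; rest ⊤}
  B1:  IN={e:0; rest ⊤}  OUT={e:+; rest ⊤}
  B2:  IN={e:+; rest ⊤}  OUT={e:+; rest ⊤}
  B3:  IN={e:+; rest ⊤}  OUT={c:+, e:+; rest ⊤}
  B4:  IN=(all ⊤)  OUT=(all ⊤)

Merge at B1: IN[B1] = OUT[B0] = {a: ⊤, b: ⊤, c: ⊤, d: ⊤, e: 0, f: ⊤}
Applying B1's transfer function to that IN value gives OUT[B1] (row B1 above).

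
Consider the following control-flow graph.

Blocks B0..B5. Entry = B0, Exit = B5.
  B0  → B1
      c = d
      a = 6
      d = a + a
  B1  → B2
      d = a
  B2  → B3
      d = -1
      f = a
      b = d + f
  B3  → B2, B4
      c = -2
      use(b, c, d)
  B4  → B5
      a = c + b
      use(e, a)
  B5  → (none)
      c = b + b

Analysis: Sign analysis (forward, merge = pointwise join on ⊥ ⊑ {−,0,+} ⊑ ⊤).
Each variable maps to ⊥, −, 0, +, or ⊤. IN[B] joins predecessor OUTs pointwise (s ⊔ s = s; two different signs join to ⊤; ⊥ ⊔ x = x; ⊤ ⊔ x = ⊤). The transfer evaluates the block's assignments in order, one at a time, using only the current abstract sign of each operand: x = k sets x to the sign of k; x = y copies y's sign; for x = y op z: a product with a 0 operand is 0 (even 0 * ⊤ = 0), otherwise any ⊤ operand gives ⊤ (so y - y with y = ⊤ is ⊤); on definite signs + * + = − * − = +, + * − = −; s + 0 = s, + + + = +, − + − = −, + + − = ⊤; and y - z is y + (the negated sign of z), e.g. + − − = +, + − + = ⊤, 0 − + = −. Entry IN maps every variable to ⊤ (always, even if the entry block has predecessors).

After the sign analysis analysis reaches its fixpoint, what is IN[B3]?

Fixpoint table:
  B0: | IN=(all ⊤) | OUT={a:+, d:+; rest ⊤}
  B1: | IN={a:+, d:+; rest ⊤} | OUT={a:+, d:+; rest ⊤}
  B2: | IN={a:+; rest ⊤} | OUT={a:+, d:-, f:+; rest ⊤}
  B3: | IN={a:+, d:-, f:+; rest ⊤} | OUT={a:+, c:-, d:-, f:+; rest ⊤}
  B4: | IN={a:+, c:-, d:-, f:+; rest ⊤} | OUT={c:-, d:-, f:+; rest ⊤}
  B5: | IN={c:-, d:-, f:+; rest ⊤} | OUT={d:-, f:+; rest ⊤}

Merge at B3: IN[B3] = OUT[B2] = {a: +, b: ⊤, c: ⊤, d: -, e: ⊤, f: +}

Answer: {a: +, b: ⊤, c: ⊤, d: -, e: ⊤, f: +}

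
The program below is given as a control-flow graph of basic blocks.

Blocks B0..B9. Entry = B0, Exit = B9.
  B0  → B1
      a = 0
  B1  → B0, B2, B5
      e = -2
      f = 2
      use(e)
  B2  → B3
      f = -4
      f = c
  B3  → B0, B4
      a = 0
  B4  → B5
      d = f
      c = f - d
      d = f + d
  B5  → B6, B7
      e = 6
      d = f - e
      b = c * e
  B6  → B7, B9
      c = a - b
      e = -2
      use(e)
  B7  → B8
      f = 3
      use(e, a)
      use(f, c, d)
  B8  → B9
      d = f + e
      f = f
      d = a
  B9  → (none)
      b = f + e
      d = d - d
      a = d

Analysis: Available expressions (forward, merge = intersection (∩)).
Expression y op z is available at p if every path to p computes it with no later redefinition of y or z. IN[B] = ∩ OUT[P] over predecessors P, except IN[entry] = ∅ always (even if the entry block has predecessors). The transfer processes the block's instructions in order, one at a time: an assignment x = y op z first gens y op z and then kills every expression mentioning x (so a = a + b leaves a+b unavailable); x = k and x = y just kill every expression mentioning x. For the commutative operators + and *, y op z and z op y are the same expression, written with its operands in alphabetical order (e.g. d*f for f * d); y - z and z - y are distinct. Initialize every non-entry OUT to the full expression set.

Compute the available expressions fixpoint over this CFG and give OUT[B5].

Fixpoint table:
  B0:  IN={}  OUT={}
  B1:  IN={}  OUT={}
  B2:  IN={}  OUT={}
  B3:  IN={}  OUT={}
  B4:  IN={}  OUT={}
  B5:  IN={}  OUT={c*e, f-e}
  B6:  IN={c*e, f-e}  OUT={a-b}
  B7:  IN={}  OUT={}
  B8:  IN={}  OUT={}
  B9:  IN={}  OUT={e+f}

Merge at B5: IN[B5] = OUT[B1] ∩ OUT[B4] = {}
Applying B5's transfer function to that IN value gives OUT[B5] (row B5 above).

Answer: {c*e, f-e}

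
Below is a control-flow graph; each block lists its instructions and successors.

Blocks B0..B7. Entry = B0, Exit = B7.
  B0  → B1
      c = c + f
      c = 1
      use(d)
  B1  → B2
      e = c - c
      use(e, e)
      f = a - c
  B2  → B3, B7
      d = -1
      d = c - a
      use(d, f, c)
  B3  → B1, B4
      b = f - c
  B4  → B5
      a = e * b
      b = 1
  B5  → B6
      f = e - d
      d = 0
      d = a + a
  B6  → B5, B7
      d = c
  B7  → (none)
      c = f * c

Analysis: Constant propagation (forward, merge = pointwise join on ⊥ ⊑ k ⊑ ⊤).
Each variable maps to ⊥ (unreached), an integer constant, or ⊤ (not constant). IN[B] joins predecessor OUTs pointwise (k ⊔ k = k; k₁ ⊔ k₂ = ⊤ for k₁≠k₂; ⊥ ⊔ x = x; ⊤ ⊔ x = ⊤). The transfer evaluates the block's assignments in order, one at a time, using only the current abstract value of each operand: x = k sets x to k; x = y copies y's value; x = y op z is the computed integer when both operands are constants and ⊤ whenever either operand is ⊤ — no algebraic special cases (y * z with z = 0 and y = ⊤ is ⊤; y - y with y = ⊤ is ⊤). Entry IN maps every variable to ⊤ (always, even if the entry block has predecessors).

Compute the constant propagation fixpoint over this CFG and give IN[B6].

Fixpoint table:
  B0:  IN=(all ⊤)  OUT={c:1; rest ⊤}
  B1:  IN={c:1; rest ⊤}  OUT={c:1, e:0; rest ⊤}
  B2:  IN={c:1, e:0; rest ⊤}  OUT={c:1, e:0; rest ⊤}
  B3:  IN={c:1, e:0; rest ⊤}  OUT={c:1, e:0; rest ⊤}
  B4:  IN={c:1, e:0; rest ⊤}  OUT={b:1, c:1, e:0; rest ⊤}
  B5:  IN={b:1, c:1, e:0; rest ⊤}  OUT={b:1, c:1, e:0; rest ⊤}
  B6:  IN={b:1, c:1, e:0; rest ⊤}  OUT={b:1, c:1, d:1, e:0; rest ⊤}
  B7:  IN={c:1, e:0; rest ⊤}  OUT={e:0; rest ⊤}

Merge at B6: IN[B6] = OUT[B5] = {a: ⊤, b: 1, c: 1, d: ⊤, e: 0, f: ⊤}

Answer: {a: ⊤, b: 1, c: 1, d: ⊤, e: 0, f: ⊤}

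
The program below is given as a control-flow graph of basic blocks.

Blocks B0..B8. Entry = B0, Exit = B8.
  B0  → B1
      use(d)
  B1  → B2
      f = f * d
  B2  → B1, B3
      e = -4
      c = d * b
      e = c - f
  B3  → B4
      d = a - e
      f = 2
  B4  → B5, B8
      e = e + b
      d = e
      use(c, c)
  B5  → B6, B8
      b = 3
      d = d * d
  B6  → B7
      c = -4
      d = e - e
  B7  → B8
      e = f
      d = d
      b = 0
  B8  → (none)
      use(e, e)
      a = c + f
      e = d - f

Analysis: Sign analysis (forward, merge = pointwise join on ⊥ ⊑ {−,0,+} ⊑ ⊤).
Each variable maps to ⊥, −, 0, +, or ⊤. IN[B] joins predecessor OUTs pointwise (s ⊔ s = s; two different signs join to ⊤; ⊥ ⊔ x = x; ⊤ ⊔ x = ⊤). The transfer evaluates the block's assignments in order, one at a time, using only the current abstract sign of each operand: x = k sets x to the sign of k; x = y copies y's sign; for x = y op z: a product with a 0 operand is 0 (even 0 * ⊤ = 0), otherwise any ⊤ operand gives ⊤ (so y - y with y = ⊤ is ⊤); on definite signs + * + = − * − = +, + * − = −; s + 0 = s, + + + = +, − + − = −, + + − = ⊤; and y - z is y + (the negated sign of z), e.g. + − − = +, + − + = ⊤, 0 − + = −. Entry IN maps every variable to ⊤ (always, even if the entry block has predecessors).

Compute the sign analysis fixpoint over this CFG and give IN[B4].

Converged values:
  B0:  IN=(all ⊤)  OUT=(all ⊤)
  B1:  IN=(all ⊤)  OUT=(all ⊤)
  B2:  IN=(all ⊤)  OUT=(all ⊤)
  B3:  IN=(all ⊤)  OUT={f:+; rest ⊤}
  B4:  IN={f:+; rest ⊤}  OUT={f:+; rest ⊤}
  B5:  IN={f:+; rest ⊤}  OUT={b:+, f:+; rest ⊤}
  B6:  IN={b:+, f:+; rest ⊤}  OUT={b:+, c:-, f:+; rest ⊤}
  B7:  IN={b:+, c:-, f:+; rest ⊤}  OUT={b:0, c:-, e:+, f:+; rest ⊤}
  B8:  IN={f:+; rest ⊤}  OUT={f:+; rest ⊤}

Merge at B4: IN[B4] = OUT[B3] = {a: ⊤, b: ⊤, c: ⊤, d: ⊤, e: ⊤, f: +}

Answer: {a: ⊤, b: ⊤, c: ⊤, d: ⊤, e: ⊤, f: +}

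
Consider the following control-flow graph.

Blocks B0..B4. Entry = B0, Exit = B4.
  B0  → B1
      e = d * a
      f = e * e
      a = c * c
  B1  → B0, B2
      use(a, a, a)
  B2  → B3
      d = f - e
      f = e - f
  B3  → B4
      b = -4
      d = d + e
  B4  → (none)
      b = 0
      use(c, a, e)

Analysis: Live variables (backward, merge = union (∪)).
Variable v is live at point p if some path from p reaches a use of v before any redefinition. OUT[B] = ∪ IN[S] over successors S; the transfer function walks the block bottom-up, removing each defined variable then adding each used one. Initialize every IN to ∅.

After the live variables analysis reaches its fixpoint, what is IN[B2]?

Answer: {a, c, e, f}

Working:
Converged values:
  B0: | IN={a, c, d} | OUT={a, c, d, e, f}
  B1: | IN={a, c, d, e, f} | OUT={a, c, d, e, f}
  B2: | IN={a, c, e, f} | OUT={a, c, d, e}
  B3: | IN={a, c, d, e} | OUT={a, c, e}
  B4: | IN={a, c, e} | OUT={}

Merge at B2: OUT[B2] = IN[B3] = {a, c, d, e}
Applying B2's transfer function to that OUT value gives IN[B2] (row B2 above).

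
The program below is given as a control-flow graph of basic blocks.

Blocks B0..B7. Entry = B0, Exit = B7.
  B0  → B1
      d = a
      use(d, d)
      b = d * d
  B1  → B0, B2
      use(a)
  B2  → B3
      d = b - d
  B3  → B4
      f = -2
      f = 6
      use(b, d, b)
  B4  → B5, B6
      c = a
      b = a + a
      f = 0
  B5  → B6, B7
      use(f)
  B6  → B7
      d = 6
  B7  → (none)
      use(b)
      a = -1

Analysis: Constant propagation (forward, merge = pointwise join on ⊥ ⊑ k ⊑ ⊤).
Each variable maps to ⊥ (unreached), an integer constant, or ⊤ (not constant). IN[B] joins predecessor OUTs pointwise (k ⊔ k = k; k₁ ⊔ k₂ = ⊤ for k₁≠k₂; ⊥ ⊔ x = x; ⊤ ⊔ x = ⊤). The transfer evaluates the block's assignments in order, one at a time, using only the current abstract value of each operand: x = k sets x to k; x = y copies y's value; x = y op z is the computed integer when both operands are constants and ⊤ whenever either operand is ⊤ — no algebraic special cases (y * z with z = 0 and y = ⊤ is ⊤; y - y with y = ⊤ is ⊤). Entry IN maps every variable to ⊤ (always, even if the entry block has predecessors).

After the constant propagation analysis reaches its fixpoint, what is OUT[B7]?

Answer: {a: -1, b: ⊤, c: ⊤, d: ⊤, e: ⊤, f: 0}

Derivation:
Converged values:
  B0:  IN=(all ⊤)  OUT=(all ⊤)
  B1:  IN=(all ⊤)  OUT=(all ⊤)
  B2:  IN=(all ⊤)  OUT=(all ⊤)
  B3:  IN=(all ⊤)  OUT={f:6; rest ⊤}
  B4:  IN={f:6; rest ⊤}  OUT={f:0; rest ⊤}
  B5:  IN={f:0; rest ⊤}  OUT={f:0; rest ⊤}
  B6:  IN={f:0; rest ⊤}  OUT={d:6, f:0; rest ⊤}
  B7:  IN={f:0; rest ⊤}  OUT={a:-1, f:0; rest ⊤}

Merge at B7: IN[B7] = OUT[B5] ⊔ OUT[B6] = {a: ⊤, b: ⊤, c: ⊤, d: ⊤, e: ⊤, f: 0}
Applying B7's transfer function to that IN value gives OUT[B7] (row B7 above).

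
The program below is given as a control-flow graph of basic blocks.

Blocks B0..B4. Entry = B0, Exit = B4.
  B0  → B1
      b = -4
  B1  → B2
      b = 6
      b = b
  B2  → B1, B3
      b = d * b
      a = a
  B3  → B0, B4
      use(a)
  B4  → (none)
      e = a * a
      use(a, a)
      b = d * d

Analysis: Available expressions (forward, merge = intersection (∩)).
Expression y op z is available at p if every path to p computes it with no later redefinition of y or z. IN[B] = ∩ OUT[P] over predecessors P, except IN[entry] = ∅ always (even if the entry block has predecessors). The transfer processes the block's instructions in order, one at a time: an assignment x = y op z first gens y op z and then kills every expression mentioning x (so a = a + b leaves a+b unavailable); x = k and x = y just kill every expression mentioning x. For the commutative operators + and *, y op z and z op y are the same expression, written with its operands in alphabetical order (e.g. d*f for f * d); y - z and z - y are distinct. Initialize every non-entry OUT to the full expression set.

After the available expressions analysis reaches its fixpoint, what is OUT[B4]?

Fixpoint table:
  B0:   IN={}   OUT={}
  B1:   IN={}   OUT={}
  B2:   IN={}   OUT={}
  B3:   IN={}   OUT={}
  B4:   IN={}   OUT={a*a, d*d}

Merge at B4: IN[B4] = OUT[B3] = {}
Applying B4's transfer function to that IN value gives OUT[B4] (row B4 above).

Answer: {a*a, d*d}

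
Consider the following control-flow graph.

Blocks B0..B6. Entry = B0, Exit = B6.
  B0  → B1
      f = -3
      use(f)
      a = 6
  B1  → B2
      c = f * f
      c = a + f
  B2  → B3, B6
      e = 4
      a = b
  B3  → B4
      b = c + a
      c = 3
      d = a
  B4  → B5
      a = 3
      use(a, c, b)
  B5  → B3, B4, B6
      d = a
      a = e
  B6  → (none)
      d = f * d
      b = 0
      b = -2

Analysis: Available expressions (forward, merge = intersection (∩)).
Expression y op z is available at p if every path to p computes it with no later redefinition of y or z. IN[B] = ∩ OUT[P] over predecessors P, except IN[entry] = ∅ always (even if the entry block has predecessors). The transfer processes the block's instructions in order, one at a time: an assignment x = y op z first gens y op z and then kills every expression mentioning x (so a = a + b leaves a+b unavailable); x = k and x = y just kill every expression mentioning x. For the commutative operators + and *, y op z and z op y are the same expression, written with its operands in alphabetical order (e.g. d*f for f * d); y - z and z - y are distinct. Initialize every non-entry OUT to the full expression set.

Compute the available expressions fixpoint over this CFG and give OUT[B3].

Answer: {f*f}

Derivation:
Per-block solution:
  B0:   IN={}   OUT={}
  B1:   IN={}   OUT={a+f, f*f}
  B2:   IN={a+f, f*f}   OUT={f*f}
  B3:   IN={f*f}   OUT={f*f}
  B4:   IN={f*f}   OUT={f*f}
  B5:   IN={f*f}   OUT={f*f}
  B6:   IN={f*f}   OUT={f*f}

Merge at B3: IN[B3] = OUT[B2] ∩ OUT[B5] = {f*f}
Applying B3's transfer function to that IN value gives OUT[B3] (row B3 above).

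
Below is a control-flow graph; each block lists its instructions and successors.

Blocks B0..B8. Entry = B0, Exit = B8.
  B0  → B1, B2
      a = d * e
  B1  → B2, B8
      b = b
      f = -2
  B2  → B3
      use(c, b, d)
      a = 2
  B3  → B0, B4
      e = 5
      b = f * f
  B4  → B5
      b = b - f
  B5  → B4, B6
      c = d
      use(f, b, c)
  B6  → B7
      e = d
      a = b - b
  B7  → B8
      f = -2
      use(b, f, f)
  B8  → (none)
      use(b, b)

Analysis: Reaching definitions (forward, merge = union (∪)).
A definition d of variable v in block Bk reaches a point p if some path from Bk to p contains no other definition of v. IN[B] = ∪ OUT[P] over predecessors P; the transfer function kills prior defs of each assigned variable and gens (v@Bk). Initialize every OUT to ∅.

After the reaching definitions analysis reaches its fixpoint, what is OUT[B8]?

Fixpoint table:
  B0: | IN={a@B2, b@B3, e@B3, f@B1} | OUT={a@B0, b@B3, e@B3, f@B1}
  B1: | IN={a@B0, b@B3, e@B3, f@B1} | OUT={a@B0, b@B1, e@B3, f@B1}
  B2: | IN={a@B0, b@B1, b@B3, e@B3, f@B1} | OUT={a@B2, b@B1, b@B3, e@B3, f@B1}
  B3: | IN={a@B2, b@B1, b@B3, e@B3, f@B1} | OUT={a@B2, b@B3, e@B3, f@B1}
  B4: | IN={a@B2, b@B3, b@B4, c@B5, e@B3, f@B1} | OUT={a@B2, b@B4, c@B5, e@B3, f@B1}
  B5: | IN={a@B2, b@B4, c@B5, e@B3, f@B1} | OUT={a@B2, b@B4, c@B5, e@B3, f@B1}
  B6: | IN={a@B2, b@B4, c@B5, e@B3, f@B1} | OUT={a@B6, b@B4, c@B5, e@B6, f@B1}
  B7: | IN={a@B6, b@B4, c@B5, e@B6, f@B1} | OUT={a@B6, b@B4, c@B5, e@B6, f@B7}
  B8: | IN={a@B0, a@B6, b@B1, b@B4, c@B5, e@B3, e@B6, f@B1, f@B7} | OUT={a@B0, a@B6, b@B1, b@B4, c@B5, e@B3, e@B6, f@B1, f@B7}

Merge at B8: IN[B8] = OUT[B1] ⊔ OUT[B7] = {a@B0, a@B6, b@B1, b@B4, c@B5, e@B3, e@B6, f@B1, f@B7}
Applying B8's transfer function to that IN value gives OUT[B8] (row B8 above).

Answer: {a@B0, a@B6, b@B1, b@B4, c@B5, e@B3, e@B6, f@B1, f@B7}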